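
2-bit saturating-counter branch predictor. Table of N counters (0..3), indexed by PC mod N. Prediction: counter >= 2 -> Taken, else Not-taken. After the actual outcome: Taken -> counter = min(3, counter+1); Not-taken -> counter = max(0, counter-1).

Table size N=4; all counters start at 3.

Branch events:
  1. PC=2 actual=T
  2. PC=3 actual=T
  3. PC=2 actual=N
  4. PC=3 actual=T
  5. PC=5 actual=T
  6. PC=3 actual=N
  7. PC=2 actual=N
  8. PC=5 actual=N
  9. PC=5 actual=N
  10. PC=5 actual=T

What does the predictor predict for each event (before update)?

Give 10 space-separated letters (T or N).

Answer: T T T T T T T T T N

Derivation:
Ev 1: PC=2 idx=2 pred=T actual=T -> ctr[2]=3
Ev 2: PC=3 idx=3 pred=T actual=T -> ctr[3]=3
Ev 3: PC=2 idx=2 pred=T actual=N -> ctr[2]=2
Ev 4: PC=3 idx=3 pred=T actual=T -> ctr[3]=3
Ev 5: PC=5 idx=1 pred=T actual=T -> ctr[1]=3
Ev 6: PC=3 idx=3 pred=T actual=N -> ctr[3]=2
Ev 7: PC=2 idx=2 pred=T actual=N -> ctr[2]=1
Ev 8: PC=5 idx=1 pred=T actual=N -> ctr[1]=2
Ev 9: PC=5 idx=1 pred=T actual=N -> ctr[1]=1
Ev 10: PC=5 idx=1 pred=N actual=T -> ctr[1]=2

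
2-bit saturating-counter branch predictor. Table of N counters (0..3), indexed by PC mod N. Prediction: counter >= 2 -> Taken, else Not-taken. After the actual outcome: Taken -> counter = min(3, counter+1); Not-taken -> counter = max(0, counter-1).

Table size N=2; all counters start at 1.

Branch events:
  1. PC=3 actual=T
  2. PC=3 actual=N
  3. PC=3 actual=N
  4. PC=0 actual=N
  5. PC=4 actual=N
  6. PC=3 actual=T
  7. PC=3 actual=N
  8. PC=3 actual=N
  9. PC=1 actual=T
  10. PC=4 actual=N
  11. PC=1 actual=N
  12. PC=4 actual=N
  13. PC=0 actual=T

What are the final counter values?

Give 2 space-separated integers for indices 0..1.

Ev 1: PC=3 idx=1 pred=N actual=T -> ctr[1]=2
Ev 2: PC=3 idx=1 pred=T actual=N -> ctr[1]=1
Ev 3: PC=3 idx=1 pred=N actual=N -> ctr[1]=0
Ev 4: PC=0 idx=0 pred=N actual=N -> ctr[0]=0
Ev 5: PC=4 idx=0 pred=N actual=N -> ctr[0]=0
Ev 6: PC=3 idx=1 pred=N actual=T -> ctr[1]=1
Ev 7: PC=3 idx=1 pred=N actual=N -> ctr[1]=0
Ev 8: PC=3 idx=1 pred=N actual=N -> ctr[1]=0
Ev 9: PC=1 idx=1 pred=N actual=T -> ctr[1]=1
Ev 10: PC=4 idx=0 pred=N actual=N -> ctr[0]=0
Ev 11: PC=1 idx=1 pred=N actual=N -> ctr[1]=0
Ev 12: PC=4 idx=0 pred=N actual=N -> ctr[0]=0
Ev 13: PC=0 idx=0 pred=N actual=T -> ctr[0]=1

Answer: 1 0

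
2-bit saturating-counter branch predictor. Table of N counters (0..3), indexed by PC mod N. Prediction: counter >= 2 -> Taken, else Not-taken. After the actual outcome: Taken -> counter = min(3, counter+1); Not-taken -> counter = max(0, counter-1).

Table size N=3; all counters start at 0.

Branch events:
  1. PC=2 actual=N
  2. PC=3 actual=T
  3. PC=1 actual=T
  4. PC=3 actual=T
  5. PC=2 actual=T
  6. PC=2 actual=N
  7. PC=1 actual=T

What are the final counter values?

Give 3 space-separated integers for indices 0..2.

Ev 1: PC=2 idx=2 pred=N actual=N -> ctr[2]=0
Ev 2: PC=3 idx=0 pred=N actual=T -> ctr[0]=1
Ev 3: PC=1 idx=1 pred=N actual=T -> ctr[1]=1
Ev 4: PC=3 idx=0 pred=N actual=T -> ctr[0]=2
Ev 5: PC=2 idx=2 pred=N actual=T -> ctr[2]=1
Ev 6: PC=2 idx=2 pred=N actual=N -> ctr[2]=0
Ev 7: PC=1 idx=1 pred=N actual=T -> ctr[1]=2

Answer: 2 2 0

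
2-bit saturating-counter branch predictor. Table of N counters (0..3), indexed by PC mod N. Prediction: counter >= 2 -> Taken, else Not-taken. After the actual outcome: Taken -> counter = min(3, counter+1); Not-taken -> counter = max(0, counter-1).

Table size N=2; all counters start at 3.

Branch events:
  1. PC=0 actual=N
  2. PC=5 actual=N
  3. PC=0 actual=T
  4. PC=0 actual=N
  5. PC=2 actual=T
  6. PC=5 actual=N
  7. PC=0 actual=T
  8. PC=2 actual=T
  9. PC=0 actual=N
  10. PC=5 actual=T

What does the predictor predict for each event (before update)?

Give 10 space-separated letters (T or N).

Answer: T T T T T T T T T N

Derivation:
Ev 1: PC=0 idx=0 pred=T actual=N -> ctr[0]=2
Ev 2: PC=5 idx=1 pred=T actual=N -> ctr[1]=2
Ev 3: PC=0 idx=0 pred=T actual=T -> ctr[0]=3
Ev 4: PC=0 idx=0 pred=T actual=N -> ctr[0]=2
Ev 5: PC=2 idx=0 pred=T actual=T -> ctr[0]=3
Ev 6: PC=5 idx=1 pred=T actual=N -> ctr[1]=1
Ev 7: PC=0 idx=0 pred=T actual=T -> ctr[0]=3
Ev 8: PC=2 idx=0 pred=T actual=T -> ctr[0]=3
Ev 9: PC=0 idx=0 pred=T actual=N -> ctr[0]=2
Ev 10: PC=5 idx=1 pred=N actual=T -> ctr[1]=2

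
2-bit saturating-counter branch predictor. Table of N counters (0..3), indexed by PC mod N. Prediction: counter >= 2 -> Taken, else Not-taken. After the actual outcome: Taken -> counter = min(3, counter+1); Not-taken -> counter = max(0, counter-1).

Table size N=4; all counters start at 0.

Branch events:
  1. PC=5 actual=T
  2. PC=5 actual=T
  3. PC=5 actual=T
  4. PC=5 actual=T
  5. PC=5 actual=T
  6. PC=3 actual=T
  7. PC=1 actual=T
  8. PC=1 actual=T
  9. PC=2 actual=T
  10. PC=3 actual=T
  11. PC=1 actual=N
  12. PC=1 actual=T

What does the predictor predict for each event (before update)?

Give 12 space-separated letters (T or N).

Ev 1: PC=5 idx=1 pred=N actual=T -> ctr[1]=1
Ev 2: PC=5 idx=1 pred=N actual=T -> ctr[1]=2
Ev 3: PC=5 idx=1 pred=T actual=T -> ctr[1]=3
Ev 4: PC=5 idx=1 pred=T actual=T -> ctr[1]=3
Ev 5: PC=5 idx=1 pred=T actual=T -> ctr[1]=3
Ev 6: PC=3 idx=3 pred=N actual=T -> ctr[3]=1
Ev 7: PC=1 idx=1 pred=T actual=T -> ctr[1]=3
Ev 8: PC=1 idx=1 pred=T actual=T -> ctr[1]=3
Ev 9: PC=2 idx=2 pred=N actual=T -> ctr[2]=1
Ev 10: PC=3 idx=3 pred=N actual=T -> ctr[3]=2
Ev 11: PC=1 idx=1 pred=T actual=N -> ctr[1]=2
Ev 12: PC=1 idx=1 pred=T actual=T -> ctr[1]=3

Answer: N N T T T N T T N N T T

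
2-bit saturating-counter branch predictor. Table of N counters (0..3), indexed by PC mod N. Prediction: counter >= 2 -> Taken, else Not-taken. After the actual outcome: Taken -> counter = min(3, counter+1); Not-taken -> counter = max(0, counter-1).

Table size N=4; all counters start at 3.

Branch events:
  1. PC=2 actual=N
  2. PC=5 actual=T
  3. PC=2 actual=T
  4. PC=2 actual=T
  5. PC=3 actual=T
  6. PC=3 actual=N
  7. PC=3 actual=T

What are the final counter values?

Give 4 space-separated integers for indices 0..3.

Answer: 3 3 3 3

Derivation:
Ev 1: PC=2 idx=2 pred=T actual=N -> ctr[2]=2
Ev 2: PC=5 idx=1 pred=T actual=T -> ctr[1]=3
Ev 3: PC=2 idx=2 pred=T actual=T -> ctr[2]=3
Ev 4: PC=2 idx=2 pred=T actual=T -> ctr[2]=3
Ev 5: PC=3 idx=3 pred=T actual=T -> ctr[3]=3
Ev 6: PC=3 idx=3 pred=T actual=N -> ctr[3]=2
Ev 7: PC=3 idx=3 pred=T actual=T -> ctr[3]=3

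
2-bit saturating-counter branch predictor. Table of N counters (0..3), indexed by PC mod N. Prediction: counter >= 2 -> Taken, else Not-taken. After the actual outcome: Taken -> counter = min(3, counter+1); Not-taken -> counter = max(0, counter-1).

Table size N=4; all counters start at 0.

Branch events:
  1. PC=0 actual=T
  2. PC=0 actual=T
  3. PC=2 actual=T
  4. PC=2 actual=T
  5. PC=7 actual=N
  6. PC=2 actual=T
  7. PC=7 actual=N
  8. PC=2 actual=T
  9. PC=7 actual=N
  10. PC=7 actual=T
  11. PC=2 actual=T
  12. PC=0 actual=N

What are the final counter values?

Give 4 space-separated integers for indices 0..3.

Answer: 1 0 3 1

Derivation:
Ev 1: PC=0 idx=0 pred=N actual=T -> ctr[0]=1
Ev 2: PC=0 idx=0 pred=N actual=T -> ctr[0]=2
Ev 3: PC=2 idx=2 pred=N actual=T -> ctr[2]=1
Ev 4: PC=2 idx=2 pred=N actual=T -> ctr[2]=2
Ev 5: PC=7 idx=3 pred=N actual=N -> ctr[3]=0
Ev 6: PC=2 idx=2 pred=T actual=T -> ctr[2]=3
Ev 7: PC=7 idx=3 pred=N actual=N -> ctr[3]=0
Ev 8: PC=2 idx=2 pred=T actual=T -> ctr[2]=3
Ev 9: PC=7 idx=3 pred=N actual=N -> ctr[3]=0
Ev 10: PC=7 idx=3 pred=N actual=T -> ctr[3]=1
Ev 11: PC=2 idx=2 pred=T actual=T -> ctr[2]=3
Ev 12: PC=0 idx=0 pred=T actual=N -> ctr[0]=1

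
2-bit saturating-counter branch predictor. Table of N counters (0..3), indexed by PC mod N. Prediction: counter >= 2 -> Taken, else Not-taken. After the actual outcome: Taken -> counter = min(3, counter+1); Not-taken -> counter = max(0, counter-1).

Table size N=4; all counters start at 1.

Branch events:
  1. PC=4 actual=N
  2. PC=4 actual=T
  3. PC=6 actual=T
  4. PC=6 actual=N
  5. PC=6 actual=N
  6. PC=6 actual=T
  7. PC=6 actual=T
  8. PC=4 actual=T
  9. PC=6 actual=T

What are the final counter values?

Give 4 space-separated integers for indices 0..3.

Ev 1: PC=4 idx=0 pred=N actual=N -> ctr[0]=0
Ev 2: PC=4 idx=0 pred=N actual=T -> ctr[0]=1
Ev 3: PC=6 idx=2 pred=N actual=T -> ctr[2]=2
Ev 4: PC=6 idx=2 pred=T actual=N -> ctr[2]=1
Ev 5: PC=6 idx=2 pred=N actual=N -> ctr[2]=0
Ev 6: PC=6 idx=2 pred=N actual=T -> ctr[2]=1
Ev 7: PC=6 idx=2 pred=N actual=T -> ctr[2]=2
Ev 8: PC=4 idx=0 pred=N actual=T -> ctr[0]=2
Ev 9: PC=6 idx=2 pred=T actual=T -> ctr[2]=3

Answer: 2 1 3 1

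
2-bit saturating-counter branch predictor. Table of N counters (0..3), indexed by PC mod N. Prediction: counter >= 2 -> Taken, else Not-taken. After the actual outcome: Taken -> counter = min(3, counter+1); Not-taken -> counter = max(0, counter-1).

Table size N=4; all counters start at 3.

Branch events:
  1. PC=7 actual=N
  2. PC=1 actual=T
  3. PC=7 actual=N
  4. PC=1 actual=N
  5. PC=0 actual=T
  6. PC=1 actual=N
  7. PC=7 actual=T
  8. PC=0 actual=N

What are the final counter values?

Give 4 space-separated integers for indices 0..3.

Ev 1: PC=7 idx=3 pred=T actual=N -> ctr[3]=2
Ev 2: PC=1 idx=1 pred=T actual=T -> ctr[1]=3
Ev 3: PC=7 idx=3 pred=T actual=N -> ctr[3]=1
Ev 4: PC=1 idx=1 pred=T actual=N -> ctr[1]=2
Ev 5: PC=0 idx=0 pred=T actual=T -> ctr[0]=3
Ev 6: PC=1 idx=1 pred=T actual=N -> ctr[1]=1
Ev 7: PC=7 idx=3 pred=N actual=T -> ctr[3]=2
Ev 8: PC=0 idx=0 pred=T actual=N -> ctr[0]=2

Answer: 2 1 3 2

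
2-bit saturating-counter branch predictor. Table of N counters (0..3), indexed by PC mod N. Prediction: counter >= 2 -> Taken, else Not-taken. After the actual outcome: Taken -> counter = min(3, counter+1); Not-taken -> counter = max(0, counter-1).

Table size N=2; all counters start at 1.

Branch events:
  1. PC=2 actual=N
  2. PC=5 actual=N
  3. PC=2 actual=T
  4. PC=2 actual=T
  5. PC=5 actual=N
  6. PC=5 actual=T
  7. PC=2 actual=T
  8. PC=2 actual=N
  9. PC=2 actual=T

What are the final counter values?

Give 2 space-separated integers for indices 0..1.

Answer: 3 1

Derivation:
Ev 1: PC=2 idx=0 pred=N actual=N -> ctr[0]=0
Ev 2: PC=5 idx=1 pred=N actual=N -> ctr[1]=0
Ev 3: PC=2 idx=0 pred=N actual=T -> ctr[0]=1
Ev 4: PC=2 idx=0 pred=N actual=T -> ctr[0]=2
Ev 5: PC=5 idx=1 pred=N actual=N -> ctr[1]=0
Ev 6: PC=5 idx=1 pred=N actual=T -> ctr[1]=1
Ev 7: PC=2 idx=0 pred=T actual=T -> ctr[0]=3
Ev 8: PC=2 idx=0 pred=T actual=N -> ctr[0]=2
Ev 9: PC=2 idx=0 pred=T actual=T -> ctr[0]=3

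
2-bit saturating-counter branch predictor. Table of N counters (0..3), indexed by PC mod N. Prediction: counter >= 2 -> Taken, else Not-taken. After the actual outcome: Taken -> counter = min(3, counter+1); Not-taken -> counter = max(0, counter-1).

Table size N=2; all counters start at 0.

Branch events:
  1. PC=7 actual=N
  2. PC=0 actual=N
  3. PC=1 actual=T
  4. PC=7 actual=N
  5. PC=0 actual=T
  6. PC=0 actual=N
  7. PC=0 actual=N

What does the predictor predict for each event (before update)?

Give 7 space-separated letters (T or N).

Answer: N N N N N N N

Derivation:
Ev 1: PC=7 idx=1 pred=N actual=N -> ctr[1]=0
Ev 2: PC=0 idx=0 pred=N actual=N -> ctr[0]=0
Ev 3: PC=1 idx=1 pred=N actual=T -> ctr[1]=1
Ev 4: PC=7 idx=1 pred=N actual=N -> ctr[1]=0
Ev 5: PC=0 idx=0 pred=N actual=T -> ctr[0]=1
Ev 6: PC=0 idx=0 pred=N actual=N -> ctr[0]=0
Ev 7: PC=0 idx=0 pred=N actual=N -> ctr[0]=0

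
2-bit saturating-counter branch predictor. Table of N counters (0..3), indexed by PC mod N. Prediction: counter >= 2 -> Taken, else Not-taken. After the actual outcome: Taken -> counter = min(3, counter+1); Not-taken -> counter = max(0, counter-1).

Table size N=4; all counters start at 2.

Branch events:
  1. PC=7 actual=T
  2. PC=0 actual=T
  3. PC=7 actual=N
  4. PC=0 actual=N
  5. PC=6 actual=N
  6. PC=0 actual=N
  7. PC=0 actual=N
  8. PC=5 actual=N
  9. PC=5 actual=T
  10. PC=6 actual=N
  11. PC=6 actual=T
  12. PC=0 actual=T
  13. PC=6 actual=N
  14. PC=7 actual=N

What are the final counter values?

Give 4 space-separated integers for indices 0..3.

Answer: 1 2 0 1

Derivation:
Ev 1: PC=7 idx=3 pred=T actual=T -> ctr[3]=3
Ev 2: PC=0 idx=0 pred=T actual=T -> ctr[0]=3
Ev 3: PC=7 idx=3 pred=T actual=N -> ctr[3]=2
Ev 4: PC=0 idx=0 pred=T actual=N -> ctr[0]=2
Ev 5: PC=6 idx=2 pred=T actual=N -> ctr[2]=1
Ev 6: PC=0 idx=0 pred=T actual=N -> ctr[0]=1
Ev 7: PC=0 idx=0 pred=N actual=N -> ctr[0]=0
Ev 8: PC=5 idx=1 pred=T actual=N -> ctr[1]=1
Ev 9: PC=5 idx=1 pred=N actual=T -> ctr[1]=2
Ev 10: PC=6 idx=2 pred=N actual=N -> ctr[2]=0
Ev 11: PC=6 idx=2 pred=N actual=T -> ctr[2]=1
Ev 12: PC=0 idx=0 pred=N actual=T -> ctr[0]=1
Ev 13: PC=6 idx=2 pred=N actual=N -> ctr[2]=0
Ev 14: PC=7 idx=3 pred=T actual=N -> ctr[3]=1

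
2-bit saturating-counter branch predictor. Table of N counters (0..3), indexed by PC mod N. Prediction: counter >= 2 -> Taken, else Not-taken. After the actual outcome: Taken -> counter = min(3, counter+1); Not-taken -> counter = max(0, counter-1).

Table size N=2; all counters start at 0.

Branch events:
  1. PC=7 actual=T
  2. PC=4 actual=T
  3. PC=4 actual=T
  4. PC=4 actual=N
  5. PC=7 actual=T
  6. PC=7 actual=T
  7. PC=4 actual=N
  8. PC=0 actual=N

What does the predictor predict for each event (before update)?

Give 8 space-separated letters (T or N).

Ev 1: PC=7 idx=1 pred=N actual=T -> ctr[1]=1
Ev 2: PC=4 idx=0 pred=N actual=T -> ctr[0]=1
Ev 3: PC=4 idx=0 pred=N actual=T -> ctr[0]=2
Ev 4: PC=4 idx=0 pred=T actual=N -> ctr[0]=1
Ev 5: PC=7 idx=1 pred=N actual=T -> ctr[1]=2
Ev 6: PC=7 idx=1 pred=T actual=T -> ctr[1]=3
Ev 7: PC=4 idx=0 pred=N actual=N -> ctr[0]=0
Ev 8: PC=0 idx=0 pred=N actual=N -> ctr[0]=0

Answer: N N N T N T N N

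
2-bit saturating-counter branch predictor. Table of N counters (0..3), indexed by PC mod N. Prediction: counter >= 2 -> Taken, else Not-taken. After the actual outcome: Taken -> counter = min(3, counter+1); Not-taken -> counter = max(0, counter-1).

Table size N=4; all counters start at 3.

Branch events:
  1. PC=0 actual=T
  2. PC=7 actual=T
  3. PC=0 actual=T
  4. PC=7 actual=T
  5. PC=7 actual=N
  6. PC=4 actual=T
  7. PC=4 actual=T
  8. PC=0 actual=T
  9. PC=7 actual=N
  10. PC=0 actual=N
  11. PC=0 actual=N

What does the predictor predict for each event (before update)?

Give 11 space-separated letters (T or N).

Answer: T T T T T T T T T T T

Derivation:
Ev 1: PC=0 idx=0 pred=T actual=T -> ctr[0]=3
Ev 2: PC=7 idx=3 pred=T actual=T -> ctr[3]=3
Ev 3: PC=0 idx=0 pred=T actual=T -> ctr[0]=3
Ev 4: PC=7 idx=3 pred=T actual=T -> ctr[3]=3
Ev 5: PC=7 idx=3 pred=T actual=N -> ctr[3]=2
Ev 6: PC=4 idx=0 pred=T actual=T -> ctr[0]=3
Ev 7: PC=4 idx=0 pred=T actual=T -> ctr[0]=3
Ev 8: PC=0 idx=0 pred=T actual=T -> ctr[0]=3
Ev 9: PC=7 idx=3 pred=T actual=N -> ctr[3]=1
Ev 10: PC=0 idx=0 pred=T actual=N -> ctr[0]=2
Ev 11: PC=0 idx=0 pred=T actual=N -> ctr[0]=1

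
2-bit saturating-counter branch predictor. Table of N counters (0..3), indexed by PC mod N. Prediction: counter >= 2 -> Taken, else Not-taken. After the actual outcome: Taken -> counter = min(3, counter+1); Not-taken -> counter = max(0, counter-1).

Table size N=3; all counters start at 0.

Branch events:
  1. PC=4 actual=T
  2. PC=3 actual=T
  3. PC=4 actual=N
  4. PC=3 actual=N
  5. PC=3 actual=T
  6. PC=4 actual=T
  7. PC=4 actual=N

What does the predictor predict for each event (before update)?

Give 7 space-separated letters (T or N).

Ev 1: PC=4 idx=1 pred=N actual=T -> ctr[1]=1
Ev 2: PC=3 idx=0 pred=N actual=T -> ctr[0]=1
Ev 3: PC=4 idx=1 pred=N actual=N -> ctr[1]=0
Ev 4: PC=3 idx=0 pred=N actual=N -> ctr[0]=0
Ev 5: PC=3 idx=0 pred=N actual=T -> ctr[0]=1
Ev 6: PC=4 idx=1 pred=N actual=T -> ctr[1]=1
Ev 7: PC=4 idx=1 pred=N actual=N -> ctr[1]=0

Answer: N N N N N N N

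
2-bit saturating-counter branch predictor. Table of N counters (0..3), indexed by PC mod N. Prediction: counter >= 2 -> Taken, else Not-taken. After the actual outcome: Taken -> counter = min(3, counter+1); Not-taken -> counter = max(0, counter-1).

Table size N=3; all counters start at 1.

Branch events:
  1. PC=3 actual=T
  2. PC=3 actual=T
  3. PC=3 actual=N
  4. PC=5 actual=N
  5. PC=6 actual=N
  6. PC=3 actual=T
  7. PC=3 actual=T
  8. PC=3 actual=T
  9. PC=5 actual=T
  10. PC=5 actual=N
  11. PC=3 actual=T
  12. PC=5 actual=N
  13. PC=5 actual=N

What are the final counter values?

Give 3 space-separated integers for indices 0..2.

Answer: 3 1 0

Derivation:
Ev 1: PC=3 idx=0 pred=N actual=T -> ctr[0]=2
Ev 2: PC=3 idx=0 pred=T actual=T -> ctr[0]=3
Ev 3: PC=3 idx=0 pred=T actual=N -> ctr[0]=2
Ev 4: PC=5 idx=2 pred=N actual=N -> ctr[2]=0
Ev 5: PC=6 idx=0 pred=T actual=N -> ctr[0]=1
Ev 6: PC=3 idx=0 pred=N actual=T -> ctr[0]=2
Ev 7: PC=3 idx=0 pred=T actual=T -> ctr[0]=3
Ev 8: PC=3 idx=0 pred=T actual=T -> ctr[0]=3
Ev 9: PC=5 idx=2 pred=N actual=T -> ctr[2]=1
Ev 10: PC=5 idx=2 pred=N actual=N -> ctr[2]=0
Ev 11: PC=3 idx=0 pred=T actual=T -> ctr[0]=3
Ev 12: PC=5 idx=2 pred=N actual=N -> ctr[2]=0
Ev 13: PC=5 idx=2 pred=N actual=N -> ctr[2]=0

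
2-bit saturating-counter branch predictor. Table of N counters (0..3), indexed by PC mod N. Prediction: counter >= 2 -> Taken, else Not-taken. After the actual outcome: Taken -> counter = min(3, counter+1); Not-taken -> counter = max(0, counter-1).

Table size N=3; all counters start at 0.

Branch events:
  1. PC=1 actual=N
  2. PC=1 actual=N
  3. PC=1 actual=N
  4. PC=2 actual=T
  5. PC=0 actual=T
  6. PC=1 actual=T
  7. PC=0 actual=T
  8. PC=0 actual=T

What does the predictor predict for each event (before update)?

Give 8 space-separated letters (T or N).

Ev 1: PC=1 idx=1 pred=N actual=N -> ctr[1]=0
Ev 2: PC=1 idx=1 pred=N actual=N -> ctr[1]=0
Ev 3: PC=1 idx=1 pred=N actual=N -> ctr[1]=0
Ev 4: PC=2 idx=2 pred=N actual=T -> ctr[2]=1
Ev 5: PC=0 idx=0 pred=N actual=T -> ctr[0]=1
Ev 6: PC=1 idx=1 pred=N actual=T -> ctr[1]=1
Ev 7: PC=0 idx=0 pred=N actual=T -> ctr[0]=2
Ev 8: PC=0 idx=0 pred=T actual=T -> ctr[0]=3

Answer: N N N N N N N T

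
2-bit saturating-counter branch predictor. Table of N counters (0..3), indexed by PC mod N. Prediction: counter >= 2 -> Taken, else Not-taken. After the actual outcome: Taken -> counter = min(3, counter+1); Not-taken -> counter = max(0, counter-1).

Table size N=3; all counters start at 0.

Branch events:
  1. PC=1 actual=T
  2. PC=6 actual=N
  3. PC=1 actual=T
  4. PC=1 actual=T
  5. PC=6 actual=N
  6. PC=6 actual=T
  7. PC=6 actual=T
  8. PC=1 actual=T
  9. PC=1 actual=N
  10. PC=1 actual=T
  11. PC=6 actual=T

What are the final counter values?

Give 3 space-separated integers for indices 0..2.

Answer: 3 3 0

Derivation:
Ev 1: PC=1 idx=1 pred=N actual=T -> ctr[1]=1
Ev 2: PC=6 idx=0 pred=N actual=N -> ctr[0]=0
Ev 3: PC=1 idx=1 pred=N actual=T -> ctr[1]=2
Ev 4: PC=1 idx=1 pred=T actual=T -> ctr[1]=3
Ev 5: PC=6 idx=0 pred=N actual=N -> ctr[0]=0
Ev 6: PC=6 idx=0 pred=N actual=T -> ctr[0]=1
Ev 7: PC=6 idx=0 pred=N actual=T -> ctr[0]=2
Ev 8: PC=1 idx=1 pred=T actual=T -> ctr[1]=3
Ev 9: PC=1 idx=1 pred=T actual=N -> ctr[1]=2
Ev 10: PC=1 idx=1 pred=T actual=T -> ctr[1]=3
Ev 11: PC=6 idx=0 pred=T actual=T -> ctr[0]=3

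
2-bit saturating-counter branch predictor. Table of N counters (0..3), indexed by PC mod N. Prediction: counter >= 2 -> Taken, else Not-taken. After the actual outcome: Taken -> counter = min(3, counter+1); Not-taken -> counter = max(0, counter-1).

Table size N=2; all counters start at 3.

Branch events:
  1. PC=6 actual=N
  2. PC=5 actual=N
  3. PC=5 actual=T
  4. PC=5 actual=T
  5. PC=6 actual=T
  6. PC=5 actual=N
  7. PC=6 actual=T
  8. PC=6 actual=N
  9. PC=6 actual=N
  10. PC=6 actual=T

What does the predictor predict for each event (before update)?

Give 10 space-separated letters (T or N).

Answer: T T T T T T T T T N

Derivation:
Ev 1: PC=6 idx=0 pred=T actual=N -> ctr[0]=2
Ev 2: PC=5 idx=1 pred=T actual=N -> ctr[1]=2
Ev 3: PC=5 idx=1 pred=T actual=T -> ctr[1]=3
Ev 4: PC=5 idx=1 pred=T actual=T -> ctr[1]=3
Ev 5: PC=6 idx=0 pred=T actual=T -> ctr[0]=3
Ev 6: PC=5 idx=1 pred=T actual=N -> ctr[1]=2
Ev 7: PC=6 idx=0 pred=T actual=T -> ctr[0]=3
Ev 8: PC=6 idx=0 pred=T actual=N -> ctr[0]=2
Ev 9: PC=6 idx=0 pred=T actual=N -> ctr[0]=1
Ev 10: PC=6 idx=0 pred=N actual=T -> ctr[0]=2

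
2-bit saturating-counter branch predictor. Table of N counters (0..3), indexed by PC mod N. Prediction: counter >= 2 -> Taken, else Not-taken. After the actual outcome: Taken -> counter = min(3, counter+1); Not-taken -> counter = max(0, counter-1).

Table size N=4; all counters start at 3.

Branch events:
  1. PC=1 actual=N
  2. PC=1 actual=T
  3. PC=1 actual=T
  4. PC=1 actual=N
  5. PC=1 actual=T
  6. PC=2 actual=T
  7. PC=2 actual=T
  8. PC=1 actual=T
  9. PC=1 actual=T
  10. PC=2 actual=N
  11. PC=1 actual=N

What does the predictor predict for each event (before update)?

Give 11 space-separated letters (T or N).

Ev 1: PC=1 idx=1 pred=T actual=N -> ctr[1]=2
Ev 2: PC=1 idx=1 pred=T actual=T -> ctr[1]=3
Ev 3: PC=1 idx=1 pred=T actual=T -> ctr[1]=3
Ev 4: PC=1 idx=1 pred=T actual=N -> ctr[1]=2
Ev 5: PC=1 idx=1 pred=T actual=T -> ctr[1]=3
Ev 6: PC=2 idx=2 pred=T actual=T -> ctr[2]=3
Ev 7: PC=2 idx=2 pred=T actual=T -> ctr[2]=3
Ev 8: PC=1 idx=1 pred=T actual=T -> ctr[1]=3
Ev 9: PC=1 idx=1 pred=T actual=T -> ctr[1]=3
Ev 10: PC=2 idx=2 pred=T actual=N -> ctr[2]=2
Ev 11: PC=1 idx=1 pred=T actual=N -> ctr[1]=2

Answer: T T T T T T T T T T T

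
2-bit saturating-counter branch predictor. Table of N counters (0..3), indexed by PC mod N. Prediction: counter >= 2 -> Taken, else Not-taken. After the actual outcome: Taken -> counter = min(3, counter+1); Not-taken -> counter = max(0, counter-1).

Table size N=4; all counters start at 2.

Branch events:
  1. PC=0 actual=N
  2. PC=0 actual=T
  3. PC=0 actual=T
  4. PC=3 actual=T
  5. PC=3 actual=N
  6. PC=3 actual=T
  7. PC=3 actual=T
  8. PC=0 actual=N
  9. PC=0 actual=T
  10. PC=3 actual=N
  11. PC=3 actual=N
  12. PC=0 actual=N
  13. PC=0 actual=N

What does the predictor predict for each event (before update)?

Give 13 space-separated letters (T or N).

Answer: T N T T T T T T T T T T T

Derivation:
Ev 1: PC=0 idx=0 pred=T actual=N -> ctr[0]=1
Ev 2: PC=0 idx=0 pred=N actual=T -> ctr[0]=2
Ev 3: PC=0 idx=0 pred=T actual=T -> ctr[0]=3
Ev 4: PC=3 idx=3 pred=T actual=T -> ctr[3]=3
Ev 5: PC=3 idx=3 pred=T actual=N -> ctr[3]=2
Ev 6: PC=3 idx=3 pred=T actual=T -> ctr[3]=3
Ev 7: PC=3 idx=3 pred=T actual=T -> ctr[3]=3
Ev 8: PC=0 idx=0 pred=T actual=N -> ctr[0]=2
Ev 9: PC=0 idx=0 pred=T actual=T -> ctr[0]=3
Ev 10: PC=3 idx=3 pred=T actual=N -> ctr[3]=2
Ev 11: PC=3 idx=3 pred=T actual=N -> ctr[3]=1
Ev 12: PC=0 idx=0 pred=T actual=N -> ctr[0]=2
Ev 13: PC=0 idx=0 pred=T actual=N -> ctr[0]=1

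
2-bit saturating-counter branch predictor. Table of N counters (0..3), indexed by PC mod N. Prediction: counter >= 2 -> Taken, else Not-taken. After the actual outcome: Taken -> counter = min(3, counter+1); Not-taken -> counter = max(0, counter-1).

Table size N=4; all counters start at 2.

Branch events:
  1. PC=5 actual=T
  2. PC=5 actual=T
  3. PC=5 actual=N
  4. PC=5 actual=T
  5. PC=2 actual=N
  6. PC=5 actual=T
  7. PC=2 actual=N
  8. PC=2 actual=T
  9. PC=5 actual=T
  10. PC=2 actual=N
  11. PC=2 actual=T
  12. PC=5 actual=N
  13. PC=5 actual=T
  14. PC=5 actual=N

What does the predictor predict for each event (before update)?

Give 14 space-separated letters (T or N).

Ev 1: PC=5 idx=1 pred=T actual=T -> ctr[1]=3
Ev 2: PC=5 idx=1 pred=T actual=T -> ctr[1]=3
Ev 3: PC=5 idx=1 pred=T actual=N -> ctr[1]=2
Ev 4: PC=5 idx=1 pred=T actual=T -> ctr[1]=3
Ev 5: PC=2 idx=2 pred=T actual=N -> ctr[2]=1
Ev 6: PC=5 idx=1 pred=T actual=T -> ctr[1]=3
Ev 7: PC=2 idx=2 pred=N actual=N -> ctr[2]=0
Ev 8: PC=2 idx=2 pred=N actual=T -> ctr[2]=1
Ev 9: PC=5 idx=1 pred=T actual=T -> ctr[1]=3
Ev 10: PC=2 idx=2 pred=N actual=N -> ctr[2]=0
Ev 11: PC=2 idx=2 pred=N actual=T -> ctr[2]=1
Ev 12: PC=5 idx=1 pred=T actual=N -> ctr[1]=2
Ev 13: PC=5 idx=1 pred=T actual=T -> ctr[1]=3
Ev 14: PC=5 idx=1 pred=T actual=N -> ctr[1]=2

Answer: T T T T T T N N T N N T T T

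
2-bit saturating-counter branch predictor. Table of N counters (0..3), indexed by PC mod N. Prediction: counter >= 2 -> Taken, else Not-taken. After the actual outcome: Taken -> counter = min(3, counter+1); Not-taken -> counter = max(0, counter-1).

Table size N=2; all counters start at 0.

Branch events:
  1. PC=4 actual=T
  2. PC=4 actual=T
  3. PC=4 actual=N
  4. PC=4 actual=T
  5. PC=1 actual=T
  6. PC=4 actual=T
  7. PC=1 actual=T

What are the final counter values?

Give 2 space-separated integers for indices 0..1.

Ev 1: PC=4 idx=0 pred=N actual=T -> ctr[0]=1
Ev 2: PC=4 idx=0 pred=N actual=T -> ctr[0]=2
Ev 3: PC=4 idx=0 pred=T actual=N -> ctr[0]=1
Ev 4: PC=4 idx=0 pred=N actual=T -> ctr[0]=2
Ev 5: PC=1 idx=1 pred=N actual=T -> ctr[1]=1
Ev 6: PC=4 idx=0 pred=T actual=T -> ctr[0]=3
Ev 7: PC=1 idx=1 pred=N actual=T -> ctr[1]=2

Answer: 3 2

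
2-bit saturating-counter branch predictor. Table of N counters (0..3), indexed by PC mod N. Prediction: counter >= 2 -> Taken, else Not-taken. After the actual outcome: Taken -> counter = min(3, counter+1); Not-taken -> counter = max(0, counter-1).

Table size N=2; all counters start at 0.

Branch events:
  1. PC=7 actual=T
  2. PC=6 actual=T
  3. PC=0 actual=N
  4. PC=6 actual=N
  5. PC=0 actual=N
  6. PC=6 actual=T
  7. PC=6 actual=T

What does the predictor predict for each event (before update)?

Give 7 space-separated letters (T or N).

Answer: N N N N N N N

Derivation:
Ev 1: PC=7 idx=1 pred=N actual=T -> ctr[1]=1
Ev 2: PC=6 idx=0 pred=N actual=T -> ctr[0]=1
Ev 3: PC=0 idx=0 pred=N actual=N -> ctr[0]=0
Ev 4: PC=6 idx=0 pred=N actual=N -> ctr[0]=0
Ev 5: PC=0 idx=0 pred=N actual=N -> ctr[0]=0
Ev 6: PC=6 idx=0 pred=N actual=T -> ctr[0]=1
Ev 7: PC=6 idx=0 pred=N actual=T -> ctr[0]=2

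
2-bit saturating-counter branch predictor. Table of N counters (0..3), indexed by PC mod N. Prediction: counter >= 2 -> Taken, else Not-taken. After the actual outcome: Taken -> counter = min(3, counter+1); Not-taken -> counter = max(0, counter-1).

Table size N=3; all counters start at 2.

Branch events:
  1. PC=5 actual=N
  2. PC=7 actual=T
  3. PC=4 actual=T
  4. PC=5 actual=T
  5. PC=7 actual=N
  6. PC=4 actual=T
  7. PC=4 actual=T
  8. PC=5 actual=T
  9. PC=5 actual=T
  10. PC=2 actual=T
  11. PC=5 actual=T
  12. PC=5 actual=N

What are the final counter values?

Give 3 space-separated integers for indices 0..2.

Ev 1: PC=5 idx=2 pred=T actual=N -> ctr[2]=1
Ev 2: PC=7 idx=1 pred=T actual=T -> ctr[1]=3
Ev 3: PC=4 idx=1 pred=T actual=T -> ctr[1]=3
Ev 4: PC=5 idx=2 pred=N actual=T -> ctr[2]=2
Ev 5: PC=7 idx=1 pred=T actual=N -> ctr[1]=2
Ev 6: PC=4 idx=1 pred=T actual=T -> ctr[1]=3
Ev 7: PC=4 idx=1 pred=T actual=T -> ctr[1]=3
Ev 8: PC=5 idx=2 pred=T actual=T -> ctr[2]=3
Ev 9: PC=5 idx=2 pred=T actual=T -> ctr[2]=3
Ev 10: PC=2 idx=2 pred=T actual=T -> ctr[2]=3
Ev 11: PC=5 idx=2 pred=T actual=T -> ctr[2]=3
Ev 12: PC=5 idx=2 pred=T actual=N -> ctr[2]=2

Answer: 2 3 2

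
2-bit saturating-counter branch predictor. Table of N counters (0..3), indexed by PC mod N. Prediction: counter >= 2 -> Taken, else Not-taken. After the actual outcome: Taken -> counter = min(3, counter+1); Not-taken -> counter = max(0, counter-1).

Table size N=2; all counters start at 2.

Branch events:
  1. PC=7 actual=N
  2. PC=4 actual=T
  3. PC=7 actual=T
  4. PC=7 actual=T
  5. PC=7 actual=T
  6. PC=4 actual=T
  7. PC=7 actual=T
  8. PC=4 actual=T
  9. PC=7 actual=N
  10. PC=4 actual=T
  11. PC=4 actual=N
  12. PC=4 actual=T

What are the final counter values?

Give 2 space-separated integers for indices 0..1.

Ev 1: PC=7 idx=1 pred=T actual=N -> ctr[1]=1
Ev 2: PC=4 idx=0 pred=T actual=T -> ctr[0]=3
Ev 3: PC=7 idx=1 pred=N actual=T -> ctr[1]=2
Ev 4: PC=7 idx=1 pred=T actual=T -> ctr[1]=3
Ev 5: PC=7 idx=1 pred=T actual=T -> ctr[1]=3
Ev 6: PC=4 idx=0 pred=T actual=T -> ctr[0]=3
Ev 7: PC=7 idx=1 pred=T actual=T -> ctr[1]=3
Ev 8: PC=4 idx=0 pred=T actual=T -> ctr[0]=3
Ev 9: PC=7 idx=1 pred=T actual=N -> ctr[1]=2
Ev 10: PC=4 idx=0 pred=T actual=T -> ctr[0]=3
Ev 11: PC=4 idx=0 pred=T actual=N -> ctr[0]=2
Ev 12: PC=4 idx=0 pred=T actual=T -> ctr[0]=3

Answer: 3 2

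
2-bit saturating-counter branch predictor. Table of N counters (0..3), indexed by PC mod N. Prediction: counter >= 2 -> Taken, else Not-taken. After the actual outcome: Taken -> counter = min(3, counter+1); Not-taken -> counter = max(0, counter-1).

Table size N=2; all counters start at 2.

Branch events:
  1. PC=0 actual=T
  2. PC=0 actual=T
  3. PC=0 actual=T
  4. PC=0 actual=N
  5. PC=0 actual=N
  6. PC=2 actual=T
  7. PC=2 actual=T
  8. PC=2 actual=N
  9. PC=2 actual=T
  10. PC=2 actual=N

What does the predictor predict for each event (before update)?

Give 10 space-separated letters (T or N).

Ev 1: PC=0 idx=0 pred=T actual=T -> ctr[0]=3
Ev 2: PC=0 idx=0 pred=T actual=T -> ctr[0]=3
Ev 3: PC=0 idx=0 pred=T actual=T -> ctr[0]=3
Ev 4: PC=0 idx=0 pred=T actual=N -> ctr[0]=2
Ev 5: PC=0 idx=0 pred=T actual=N -> ctr[0]=1
Ev 6: PC=2 idx=0 pred=N actual=T -> ctr[0]=2
Ev 7: PC=2 idx=0 pred=T actual=T -> ctr[0]=3
Ev 8: PC=2 idx=0 pred=T actual=N -> ctr[0]=2
Ev 9: PC=2 idx=0 pred=T actual=T -> ctr[0]=3
Ev 10: PC=2 idx=0 pred=T actual=N -> ctr[0]=2

Answer: T T T T T N T T T T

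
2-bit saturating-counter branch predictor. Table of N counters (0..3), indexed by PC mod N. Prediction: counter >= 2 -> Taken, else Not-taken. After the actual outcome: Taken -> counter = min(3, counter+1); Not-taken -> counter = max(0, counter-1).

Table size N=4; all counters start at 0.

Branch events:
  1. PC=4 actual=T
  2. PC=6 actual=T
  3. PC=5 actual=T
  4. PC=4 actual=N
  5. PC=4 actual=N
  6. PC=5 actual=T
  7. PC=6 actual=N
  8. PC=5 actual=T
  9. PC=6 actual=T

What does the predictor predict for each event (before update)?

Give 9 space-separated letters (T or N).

Ev 1: PC=4 idx=0 pred=N actual=T -> ctr[0]=1
Ev 2: PC=6 idx=2 pred=N actual=T -> ctr[2]=1
Ev 3: PC=5 idx=1 pred=N actual=T -> ctr[1]=1
Ev 4: PC=4 idx=0 pred=N actual=N -> ctr[0]=0
Ev 5: PC=4 idx=0 pred=N actual=N -> ctr[0]=0
Ev 6: PC=5 idx=1 pred=N actual=T -> ctr[1]=2
Ev 7: PC=6 idx=2 pred=N actual=N -> ctr[2]=0
Ev 8: PC=5 idx=1 pred=T actual=T -> ctr[1]=3
Ev 9: PC=6 idx=2 pred=N actual=T -> ctr[2]=1

Answer: N N N N N N N T N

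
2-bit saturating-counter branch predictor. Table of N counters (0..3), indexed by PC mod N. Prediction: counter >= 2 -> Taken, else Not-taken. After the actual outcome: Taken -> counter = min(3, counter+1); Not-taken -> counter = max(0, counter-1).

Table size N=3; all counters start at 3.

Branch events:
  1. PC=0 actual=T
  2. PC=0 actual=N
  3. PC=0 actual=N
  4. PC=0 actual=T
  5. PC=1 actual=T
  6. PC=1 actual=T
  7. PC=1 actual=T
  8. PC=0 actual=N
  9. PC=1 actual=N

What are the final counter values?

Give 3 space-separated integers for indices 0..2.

Answer: 1 2 3

Derivation:
Ev 1: PC=0 idx=0 pred=T actual=T -> ctr[0]=3
Ev 2: PC=0 idx=0 pred=T actual=N -> ctr[0]=2
Ev 3: PC=0 idx=0 pred=T actual=N -> ctr[0]=1
Ev 4: PC=0 idx=0 pred=N actual=T -> ctr[0]=2
Ev 5: PC=1 idx=1 pred=T actual=T -> ctr[1]=3
Ev 6: PC=1 idx=1 pred=T actual=T -> ctr[1]=3
Ev 7: PC=1 idx=1 pred=T actual=T -> ctr[1]=3
Ev 8: PC=0 idx=0 pred=T actual=N -> ctr[0]=1
Ev 9: PC=1 idx=1 pred=T actual=N -> ctr[1]=2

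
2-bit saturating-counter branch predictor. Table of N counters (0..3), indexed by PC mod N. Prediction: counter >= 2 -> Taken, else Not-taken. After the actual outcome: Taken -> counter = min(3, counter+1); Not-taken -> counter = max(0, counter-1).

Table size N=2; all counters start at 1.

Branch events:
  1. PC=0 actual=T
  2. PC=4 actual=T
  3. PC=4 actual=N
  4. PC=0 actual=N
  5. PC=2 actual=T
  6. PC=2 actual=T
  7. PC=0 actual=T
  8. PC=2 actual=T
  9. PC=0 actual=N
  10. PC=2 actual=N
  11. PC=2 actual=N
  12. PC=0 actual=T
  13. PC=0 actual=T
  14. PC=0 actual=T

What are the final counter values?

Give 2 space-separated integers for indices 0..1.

Answer: 3 1

Derivation:
Ev 1: PC=0 idx=0 pred=N actual=T -> ctr[0]=2
Ev 2: PC=4 idx=0 pred=T actual=T -> ctr[0]=3
Ev 3: PC=4 idx=0 pred=T actual=N -> ctr[0]=2
Ev 4: PC=0 idx=0 pred=T actual=N -> ctr[0]=1
Ev 5: PC=2 idx=0 pred=N actual=T -> ctr[0]=2
Ev 6: PC=2 idx=0 pred=T actual=T -> ctr[0]=3
Ev 7: PC=0 idx=0 pred=T actual=T -> ctr[0]=3
Ev 8: PC=2 idx=0 pred=T actual=T -> ctr[0]=3
Ev 9: PC=0 idx=0 pred=T actual=N -> ctr[0]=2
Ev 10: PC=2 idx=0 pred=T actual=N -> ctr[0]=1
Ev 11: PC=2 idx=0 pred=N actual=N -> ctr[0]=0
Ev 12: PC=0 idx=0 pred=N actual=T -> ctr[0]=1
Ev 13: PC=0 idx=0 pred=N actual=T -> ctr[0]=2
Ev 14: PC=0 idx=0 pred=T actual=T -> ctr[0]=3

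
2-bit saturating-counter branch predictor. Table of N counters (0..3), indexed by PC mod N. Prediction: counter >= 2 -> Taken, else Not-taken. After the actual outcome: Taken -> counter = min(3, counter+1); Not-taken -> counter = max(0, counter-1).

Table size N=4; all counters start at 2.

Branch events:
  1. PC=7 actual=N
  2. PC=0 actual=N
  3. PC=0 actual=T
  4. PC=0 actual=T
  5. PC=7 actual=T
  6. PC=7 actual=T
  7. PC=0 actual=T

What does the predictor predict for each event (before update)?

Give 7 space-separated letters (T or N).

Answer: T T N T N T T

Derivation:
Ev 1: PC=7 idx=3 pred=T actual=N -> ctr[3]=1
Ev 2: PC=0 idx=0 pred=T actual=N -> ctr[0]=1
Ev 3: PC=0 idx=0 pred=N actual=T -> ctr[0]=2
Ev 4: PC=0 idx=0 pred=T actual=T -> ctr[0]=3
Ev 5: PC=7 idx=3 pred=N actual=T -> ctr[3]=2
Ev 6: PC=7 idx=3 pred=T actual=T -> ctr[3]=3
Ev 7: PC=0 idx=0 pred=T actual=T -> ctr[0]=3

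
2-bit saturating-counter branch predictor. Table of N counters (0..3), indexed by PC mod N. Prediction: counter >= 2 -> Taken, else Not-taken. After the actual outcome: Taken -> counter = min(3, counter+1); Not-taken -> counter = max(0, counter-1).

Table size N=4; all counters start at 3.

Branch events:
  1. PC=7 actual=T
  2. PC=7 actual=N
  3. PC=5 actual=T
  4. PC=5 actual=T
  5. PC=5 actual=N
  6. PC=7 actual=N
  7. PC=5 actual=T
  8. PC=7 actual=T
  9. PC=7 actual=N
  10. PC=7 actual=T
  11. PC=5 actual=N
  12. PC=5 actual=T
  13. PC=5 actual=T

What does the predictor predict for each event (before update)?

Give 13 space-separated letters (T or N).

Answer: T T T T T T T N T N T T T

Derivation:
Ev 1: PC=7 idx=3 pred=T actual=T -> ctr[3]=3
Ev 2: PC=7 idx=3 pred=T actual=N -> ctr[3]=2
Ev 3: PC=5 idx=1 pred=T actual=T -> ctr[1]=3
Ev 4: PC=5 idx=1 pred=T actual=T -> ctr[1]=3
Ev 5: PC=5 idx=1 pred=T actual=N -> ctr[1]=2
Ev 6: PC=7 idx=3 pred=T actual=N -> ctr[3]=1
Ev 7: PC=5 idx=1 pred=T actual=T -> ctr[1]=3
Ev 8: PC=7 idx=3 pred=N actual=T -> ctr[3]=2
Ev 9: PC=7 idx=3 pred=T actual=N -> ctr[3]=1
Ev 10: PC=7 idx=3 pred=N actual=T -> ctr[3]=2
Ev 11: PC=5 idx=1 pred=T actual=N -> ctr[1]=2
Ev 12: PC=5 idx=1 pred=T actual=T -> ctr[1]=3
Ev 13: PC=5 idx=1 pred=T actual=T -> ctr[1]=3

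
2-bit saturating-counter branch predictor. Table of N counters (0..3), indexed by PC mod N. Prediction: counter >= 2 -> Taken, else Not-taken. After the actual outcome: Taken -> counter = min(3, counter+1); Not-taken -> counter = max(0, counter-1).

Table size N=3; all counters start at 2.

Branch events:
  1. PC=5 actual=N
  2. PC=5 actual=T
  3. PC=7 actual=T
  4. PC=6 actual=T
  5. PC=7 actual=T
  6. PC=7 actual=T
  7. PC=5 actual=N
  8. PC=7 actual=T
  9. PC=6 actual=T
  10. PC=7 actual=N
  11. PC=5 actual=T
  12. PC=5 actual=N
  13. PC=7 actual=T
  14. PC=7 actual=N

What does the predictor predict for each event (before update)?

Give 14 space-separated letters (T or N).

Answer: T N T T T T T T T T N T T T

Derivation:
Ev 1: PC=5 idx=2 pred=T actual=N -> ctr[2]=1
Ev 2: PC=5 idx=2 pred=N actual=T -> ctr[2]=2
Ev 3: PC=7 idx=1 pred=T actual=T -> ctr[1]=3
Ev 4: PC=6 idx=0 pred=T actual=T -> ctr[0]=3
Ev 5: PC=7 idx=1 pred=T actual=T -> ctr[1]=3
Ev 6: PC=7 idx=1 pred=T actual=T -> ctr[1]=3
Ev 7: PC=5 idx=2 pred=T actual=N -> ctr[2]=1
Ev 8: PC=7 idx=1 pred=T actual=T -> ctr[1]=3
Ev 9: PC=6 idx=0 pred=T actual=T -> ctr[0]=3
Ev 10: PC=7 idx=1 pred=T actual=N -> ctr[1]=2
Ev 11: PC=5 idx=2 pred=N actual=T -> ctr[2]=2
Ev 12: PC=5 idx=2 pred=T actual=N -> ctr[2]=1
Ev 13: PC=7 idx=1 pred=T actual=T -> ctr[1]=3
Ev 14: PC=7 idx=1 pred=T actual=N -> ctr[1]=2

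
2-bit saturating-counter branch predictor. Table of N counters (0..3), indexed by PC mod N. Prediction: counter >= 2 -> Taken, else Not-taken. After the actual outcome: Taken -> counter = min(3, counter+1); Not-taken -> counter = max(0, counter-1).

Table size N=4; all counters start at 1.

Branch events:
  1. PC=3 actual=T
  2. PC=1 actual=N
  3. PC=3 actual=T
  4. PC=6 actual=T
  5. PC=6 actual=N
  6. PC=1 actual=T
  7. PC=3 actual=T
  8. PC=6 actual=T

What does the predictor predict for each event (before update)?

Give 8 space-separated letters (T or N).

Answer: N N T N T N T N

Derivation:
Ev 1: PC=3 idx=3 pred=N actual=T -> ctr[3]=2
Ev 2: PC=1 idx=1 pred=N actual=N -> ctr[1]=0
Ev 3: PC=3 idx=3 pred=T actual=T -> ctr[3]=3
Ev 4: PC=6 idx=2 pred=N actual=T -> ctr[2]=2
Ev 5: PC=6 idx=2 pred=T actual=N -> ctr[2]=1
Ev 6: PC=1 idx=1 pred=N actual=T -> ctr[1]=1
Ev 7: PC=3 idx=3 pred=T actual=T -> ctr[3]=3
Ev 8: PC=6 idx=2 pred=N actual=T -> ctr[2]=2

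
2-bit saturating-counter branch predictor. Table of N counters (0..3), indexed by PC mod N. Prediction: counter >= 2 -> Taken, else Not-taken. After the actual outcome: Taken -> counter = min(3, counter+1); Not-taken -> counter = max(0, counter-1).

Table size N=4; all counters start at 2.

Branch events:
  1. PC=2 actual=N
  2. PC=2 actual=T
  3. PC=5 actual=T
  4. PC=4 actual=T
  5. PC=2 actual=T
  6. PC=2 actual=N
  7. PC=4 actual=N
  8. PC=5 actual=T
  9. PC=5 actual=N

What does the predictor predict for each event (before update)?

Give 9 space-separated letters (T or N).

Answer: T N T T T T T T T

Derivation:
Ev 1: PC=2 idx=2 pred=T actual=N -> ctr[2]=1
Ev 2: PC=2 idx=2 pred=N actual=T -> ctr[2]=2
Ev 3: PC=5 idx=1 pred=T actual=T -> ctr[1]=3
Ev 4: PC=4 idx=0 pred=T actual=T -> ctr[0]=3
Ev 5: PC=2 idx=2 pred=T actual=T -> ctr[2]=3
Ev 6: PC=2 idx=2 pred=T actual=N -> ctr[2]=2
Ev 7: PC=4 idx=0 pred=T actual=N -> ctr[0]=2
Ev 8: PC=5 idx=1 pred=T actual=T -> ctr[1]=3
Ev 9: PC=5 idx=1 pred=T actual=N -> ctr[1]=2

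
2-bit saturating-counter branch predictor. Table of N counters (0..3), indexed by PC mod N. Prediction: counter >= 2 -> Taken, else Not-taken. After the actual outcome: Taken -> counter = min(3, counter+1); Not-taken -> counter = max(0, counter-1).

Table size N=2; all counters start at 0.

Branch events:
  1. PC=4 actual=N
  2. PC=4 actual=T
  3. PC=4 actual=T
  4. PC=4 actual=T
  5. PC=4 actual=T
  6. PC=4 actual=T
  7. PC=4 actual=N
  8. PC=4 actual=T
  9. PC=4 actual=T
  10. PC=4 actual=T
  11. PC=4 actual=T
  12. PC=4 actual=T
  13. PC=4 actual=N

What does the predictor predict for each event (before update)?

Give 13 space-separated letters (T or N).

Answer: N N N T T T T T T T T T T

Derivation:
Ev 1: PC=4 idx=0 pred=N actual=N -> ctr[0]=0
Ev 2: PC=4 idx=0 pred=N actual=T -> ctr[0]=1
Ev 3: PC=4 idx=0 pred=N actual=T -> ctr[0]=2
Ev 4: PC=4 idx=0 pred=T actual=T -> ctr[0]=3
Ev 5: PC=4 idx=0 pred=T actual=T -> ctr[0]=3
Ev 6: PC=4 idx=0 pred=T actual=T -> ctr[0]=3
Ev 7: PC=4 idx=0 pred=T actual=N -> ctr[0]=2
Ev 8: PC=4 idx=0 pred=T actual=T -> ctr[0]=3
Ev 9: PC=4 idx=0 pred=T actual=T -> ctr[0]=3
Ev 10: PC=4 idx=0 pred=T actual=T -> ctr[0]=3
Ev 11: PC=4 idx=0 pred=T actual=T -> ctr[0]=3
Ev 12: PC=4 idx=0 pred=T actual=T -> ctr[0]=3
Ev 13: PC=4 idx=0 pred=T actual=N -> ctr[0]=2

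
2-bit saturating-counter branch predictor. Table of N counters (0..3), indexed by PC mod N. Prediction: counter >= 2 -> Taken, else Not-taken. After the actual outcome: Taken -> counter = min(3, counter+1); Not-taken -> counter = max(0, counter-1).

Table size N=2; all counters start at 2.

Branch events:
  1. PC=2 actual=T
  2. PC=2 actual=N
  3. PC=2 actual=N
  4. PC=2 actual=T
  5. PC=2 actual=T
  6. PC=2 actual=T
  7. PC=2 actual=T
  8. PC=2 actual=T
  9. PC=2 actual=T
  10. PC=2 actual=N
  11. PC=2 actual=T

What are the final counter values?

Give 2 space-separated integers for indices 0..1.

Ev 1: PC=2 idx=0 pred=T actual=T -> ctr[0]=3
Ev 2: PC=2 idx=0 pred=T actual=N -> ctr[0]=2
Ev 3: PC=2 idx=0 pred=T actual=N -> ctr[0]=1
Ev 4: PC=2 idx=0 pred=N actual=T -> ctr[0]=2
Ev 5: PC=2 idx=0 pred=T actual=T -> ctr[0]=3
Ev 6: PC=2 idx=0 pred=T actual=T -> ctr[0]=3
Ev 7: PC=2 idx=0 pred=T actual=T -> ctr[0]=3
Ev 8: PC=2 idx=0 pred=T actual=T -> ctr[0]=3
Ev 9: PC=2 idx=0 pred=T actual=T -> ctr[0]=3
Ev 10: PC=2 idx=0 pred=T actual=N -> ctr[0]=2
Ev 11: PC=2 idx=0 pred=T actual=T -> ctr[0]=3

Answer: 3 2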